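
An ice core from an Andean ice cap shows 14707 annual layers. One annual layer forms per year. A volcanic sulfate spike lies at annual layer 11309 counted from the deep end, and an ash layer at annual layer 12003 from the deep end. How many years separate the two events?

The two markers are separated by 12003 − 11309 = 694 annual layers.
At one annual layer per year, 694 years elapsed between them.

694 yr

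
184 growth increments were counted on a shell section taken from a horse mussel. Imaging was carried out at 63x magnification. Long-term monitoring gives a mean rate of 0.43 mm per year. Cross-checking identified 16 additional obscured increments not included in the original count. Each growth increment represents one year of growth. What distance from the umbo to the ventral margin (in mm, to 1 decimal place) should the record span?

86.0 mm

Adjusted count: 184 + 16 = 200 growth increments.
Length ≈ 0.43 × 200 = 86.0 mm.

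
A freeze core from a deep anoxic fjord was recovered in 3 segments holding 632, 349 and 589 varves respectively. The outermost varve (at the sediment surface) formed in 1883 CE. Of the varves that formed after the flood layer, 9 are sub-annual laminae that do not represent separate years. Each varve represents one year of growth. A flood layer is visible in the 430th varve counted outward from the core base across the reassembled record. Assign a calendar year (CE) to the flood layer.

752 CE

Total varves = 632 + 349 + 589 = 1570.
Between varve 430 and the sediment surface there are 1570 − 430 = 1140 varves.
1140 − 9 false = 1131 true varves after the flood layer.
The varve at the sediment surface is 1883 CE, so the flood layer dates to 1883 − 1131 = 752 CE.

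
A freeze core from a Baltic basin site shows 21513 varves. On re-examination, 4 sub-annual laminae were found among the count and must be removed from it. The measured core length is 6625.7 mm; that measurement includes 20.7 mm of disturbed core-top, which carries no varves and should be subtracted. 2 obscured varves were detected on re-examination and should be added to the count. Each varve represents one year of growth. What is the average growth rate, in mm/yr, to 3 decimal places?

Correcting the raw count gives 21513 − 4 + 2 = 21511 true varves.
Removing the 20.7 mm offcut leaves 6625.7 − 20.7 = 6605.0 mm.
6605.0 mm over 21511 years gives 6605.0 / 21511 ≈ 0.307 mm/yr.

0.307 mm/yr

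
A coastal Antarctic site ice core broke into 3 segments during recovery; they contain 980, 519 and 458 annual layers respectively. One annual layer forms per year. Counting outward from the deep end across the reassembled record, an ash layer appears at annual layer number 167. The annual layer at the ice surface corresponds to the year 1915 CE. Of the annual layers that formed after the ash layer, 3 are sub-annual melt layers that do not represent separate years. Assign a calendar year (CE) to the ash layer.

128 CE

Total annual layers = 980 + 519 + 458 = 1957.
Between annual layer 167 and the ice surface there are 1957 − 167 = 1790 annual layers.
Excluding 3 false annual layers: 1790 − 3 = 1787.
The annual layer at the ice surface is 1915 CE, so the ash layer dates to 1915 − 1787 = 128 CE.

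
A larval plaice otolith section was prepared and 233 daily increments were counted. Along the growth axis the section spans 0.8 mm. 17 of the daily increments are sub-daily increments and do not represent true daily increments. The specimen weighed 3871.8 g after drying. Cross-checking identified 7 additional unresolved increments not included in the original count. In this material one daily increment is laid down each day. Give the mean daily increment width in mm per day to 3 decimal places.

True daily increment count = 233 − 17 + 7 = 223.
0.8 mm over 223 days gives 0.8 / 223 ≈ 0.004 mm per day.

0.004 mm per day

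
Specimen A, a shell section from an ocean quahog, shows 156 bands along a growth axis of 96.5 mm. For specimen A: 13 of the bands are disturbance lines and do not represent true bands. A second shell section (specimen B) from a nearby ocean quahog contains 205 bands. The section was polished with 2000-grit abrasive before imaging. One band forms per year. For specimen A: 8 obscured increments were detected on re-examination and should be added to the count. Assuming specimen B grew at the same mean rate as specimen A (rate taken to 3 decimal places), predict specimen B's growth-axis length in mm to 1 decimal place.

Specimen A: true band count = 156 − 13 + 8 = 151.
A: Extension rate ≈ 96.5 / 151 = 0.639 mm per year.
B's length ≈ 0.639 × 205 = 131.0 mm.

131.0 mm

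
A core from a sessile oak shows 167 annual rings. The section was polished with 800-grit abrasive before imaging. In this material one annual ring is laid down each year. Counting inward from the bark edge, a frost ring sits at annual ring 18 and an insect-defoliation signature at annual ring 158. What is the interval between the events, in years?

140 yr

The two markers are separated by 158 − 18 = 140 annual rings.
One annual ring per year makes the interval 140 years.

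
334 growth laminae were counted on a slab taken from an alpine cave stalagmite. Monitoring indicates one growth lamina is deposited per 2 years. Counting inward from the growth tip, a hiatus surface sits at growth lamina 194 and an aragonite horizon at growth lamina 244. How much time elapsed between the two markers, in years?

100 years

244 − 194 = 50 growth laminae lie between the two events.
50 growth laminae at 2 years each span 50 × 2 = 100 years.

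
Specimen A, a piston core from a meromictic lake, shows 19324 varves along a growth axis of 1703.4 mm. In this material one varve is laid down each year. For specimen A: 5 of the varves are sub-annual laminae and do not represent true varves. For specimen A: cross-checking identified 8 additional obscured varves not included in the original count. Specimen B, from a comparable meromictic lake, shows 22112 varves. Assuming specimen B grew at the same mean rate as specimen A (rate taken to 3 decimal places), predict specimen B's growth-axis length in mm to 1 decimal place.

Specimen A: correcting the raw count gives 19324 − 5 + 8 = 19327 true varves.
A: Extension rate ≈ 1703.4 / 19327 = 0.088 mm/yr.
For B, 0.088 mm/year × 22112 years = 1945.9 mm.

1945.9 mm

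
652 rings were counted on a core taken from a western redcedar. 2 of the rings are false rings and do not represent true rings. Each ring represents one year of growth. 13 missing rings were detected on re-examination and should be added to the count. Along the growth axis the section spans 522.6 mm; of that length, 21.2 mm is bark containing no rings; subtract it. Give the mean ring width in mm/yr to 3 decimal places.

0.756 mm/yr

Correcting the raw count gives 652 − 2 + 13 = 663 true rings.
Net length = 522.6 − 21.2 = 501.4 mm.
501.4 mm over 663 years gives 501.4 / 663 ≈ 0.756 mm/yr.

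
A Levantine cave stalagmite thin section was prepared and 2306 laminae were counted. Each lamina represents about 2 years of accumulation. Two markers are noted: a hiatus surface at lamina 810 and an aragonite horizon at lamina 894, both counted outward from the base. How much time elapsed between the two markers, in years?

894 − 810 = 84 laminae lie between the two events.
At 2 years per lamina, 84 × 2 = 168 years.

168 years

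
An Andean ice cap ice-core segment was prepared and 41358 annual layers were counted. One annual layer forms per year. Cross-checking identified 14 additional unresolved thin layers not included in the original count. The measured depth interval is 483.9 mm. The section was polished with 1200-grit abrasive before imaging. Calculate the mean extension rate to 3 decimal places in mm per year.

After corrections the count is 41358 + 14 = 41372 annual layers.
Mean rate = 483.9 mm / 41372 years ≈ 0.012 mm per year.

0.012 mm per year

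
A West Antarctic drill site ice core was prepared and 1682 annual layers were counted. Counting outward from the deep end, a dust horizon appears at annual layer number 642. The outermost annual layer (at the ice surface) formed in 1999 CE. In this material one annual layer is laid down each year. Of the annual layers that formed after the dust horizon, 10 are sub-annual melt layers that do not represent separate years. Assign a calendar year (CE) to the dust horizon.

Between annual layer 642 and the ice surface there are 1682 − 642 = 1040 annual layers.
Removing the 10 false annual layers leaves 1040 − 10 = 1030 true annual layers beyond the dust horizon.
The annual layer at the ice surface is 1999 CE, so the dust horizon dates to 1999 − 1030 = 969 CE.

969 CE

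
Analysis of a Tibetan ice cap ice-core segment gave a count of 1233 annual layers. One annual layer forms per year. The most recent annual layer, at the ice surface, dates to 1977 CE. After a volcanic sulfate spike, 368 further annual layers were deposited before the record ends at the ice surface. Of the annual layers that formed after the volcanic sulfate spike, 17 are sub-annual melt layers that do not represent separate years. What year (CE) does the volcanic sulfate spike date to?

There are 368 annual layers younger than the volcanic sulfate spike.
Removing the 17 false annual layers leaves 368 − 17 = 351 true annual layers beyond the volcanic sulfate spike.
The annual layer at the ice surface is 1977 CE, so the volcanic sulfate spike dates to 1977 − 351 = 1626 CE.

1626 CE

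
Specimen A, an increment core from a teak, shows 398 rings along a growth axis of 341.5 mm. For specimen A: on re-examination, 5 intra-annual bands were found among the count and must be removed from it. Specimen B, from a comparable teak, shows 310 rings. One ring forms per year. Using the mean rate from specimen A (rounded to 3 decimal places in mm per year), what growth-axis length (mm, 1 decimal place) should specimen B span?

269.4 mm

Specimen A: correcting the raw count gives 398 − 5 = 393 true rings.
A: 341.5 mm over 393 years gives 341.5 / 393 ≈ 0.869 mm/year.
B's length ≈ 0.869 × 310 = 269.4 mm.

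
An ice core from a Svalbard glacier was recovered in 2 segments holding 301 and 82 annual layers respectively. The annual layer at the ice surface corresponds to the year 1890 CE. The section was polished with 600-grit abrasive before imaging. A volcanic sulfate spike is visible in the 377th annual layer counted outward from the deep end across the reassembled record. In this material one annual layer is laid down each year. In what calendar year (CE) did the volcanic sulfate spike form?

1884 CE

Total annual layers = 301 + 82 = 383.
Between annual layer 377 and the ice surface there are 383 − 377 = 6 annual layers.
The annual layer at the ice surface is 1890 CE, so the volcanic sulfate spike dates to 1890 − 6 = 1884 CE.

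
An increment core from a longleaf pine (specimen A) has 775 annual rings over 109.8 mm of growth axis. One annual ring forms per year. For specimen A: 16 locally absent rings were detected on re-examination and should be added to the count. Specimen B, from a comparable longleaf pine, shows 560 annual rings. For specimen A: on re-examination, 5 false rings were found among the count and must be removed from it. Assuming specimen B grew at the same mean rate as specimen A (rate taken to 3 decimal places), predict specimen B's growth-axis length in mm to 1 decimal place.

Specimen A: adjusted count: 775 − 5 + 16 = 786 annual rings.
A: Mean rate = 109.8 mm / 786 years ≈ 0.140 mm/yr.
For B, 0.140 mm/year × 560 years = 78.4 mm.

78.4 mm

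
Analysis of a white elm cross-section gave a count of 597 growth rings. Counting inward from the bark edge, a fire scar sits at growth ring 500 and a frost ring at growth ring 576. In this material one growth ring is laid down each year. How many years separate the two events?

The two markers are separated by 576 − 500 = 76 growth rings.
One growth ring per year makes the interval 76 years.

76 years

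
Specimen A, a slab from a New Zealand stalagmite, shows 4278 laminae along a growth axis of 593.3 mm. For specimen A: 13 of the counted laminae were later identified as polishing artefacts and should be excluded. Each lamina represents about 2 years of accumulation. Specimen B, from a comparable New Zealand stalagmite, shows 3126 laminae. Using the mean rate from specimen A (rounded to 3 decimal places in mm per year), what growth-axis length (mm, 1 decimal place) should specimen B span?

Specimen A: adjusted count: 4278 − 13 = 4265 laminae.
Specimen A: at 2 years per lamina, 4265 × 2 = 8530 years.
A: Mean rate = 593.3 mm / 8530 years ≈ 0.070 mm per year.
Specimen B: multiplying by 2 years per lamina: 3126 × 2 = 6252 years. B's length ≈ 0.070 × 6252 = 437.6 mm.

437.6 mm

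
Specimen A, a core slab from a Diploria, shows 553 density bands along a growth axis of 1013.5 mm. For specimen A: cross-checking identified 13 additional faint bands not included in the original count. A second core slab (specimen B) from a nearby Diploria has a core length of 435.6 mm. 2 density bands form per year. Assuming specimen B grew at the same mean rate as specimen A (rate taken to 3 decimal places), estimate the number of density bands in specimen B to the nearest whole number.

243 density bands

Specimen A: after corrections the count is 553 + 13 = 566 density bands.
Specimen A: dividing by 2 density bands per year: 566 / 2 = 283 years.
A: 1013.5 mm over 283 years gives 1013.5 / 283 ≈ 3.581 mm/year.
B spans 435.6 / 3.581 = 121.64 years; at 2 density bands per year that is 121.64 × 2 ≈ 243 density bands.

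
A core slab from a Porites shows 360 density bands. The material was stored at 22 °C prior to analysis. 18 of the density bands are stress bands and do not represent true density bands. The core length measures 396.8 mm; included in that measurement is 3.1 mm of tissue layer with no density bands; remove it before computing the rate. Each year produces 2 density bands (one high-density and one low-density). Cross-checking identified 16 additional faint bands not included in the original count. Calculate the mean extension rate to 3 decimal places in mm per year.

Adjusted count: 360 − 18 + 16 = 358 density bands.
358 density bands at 2 per year is 358 / 2 = 179 years.
Removing the 3.1 mm offcut leaves 396.8 − 3.1 = 393.7 mm.
Mean rate = 393.7 mm / 179 years ≈ 2.199 mm per year.

2.199 mm per year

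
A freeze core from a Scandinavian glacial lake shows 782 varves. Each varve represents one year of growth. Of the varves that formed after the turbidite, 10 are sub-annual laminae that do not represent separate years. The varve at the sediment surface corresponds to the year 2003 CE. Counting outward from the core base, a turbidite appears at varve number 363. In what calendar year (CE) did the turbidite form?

Between varve 363 and the sediment surface there are 782 − 363 = 419 varves.
Excluding 10 false varves: 419 − 10 = 409.
2003 − 409 = 1594 CE.

1594 CE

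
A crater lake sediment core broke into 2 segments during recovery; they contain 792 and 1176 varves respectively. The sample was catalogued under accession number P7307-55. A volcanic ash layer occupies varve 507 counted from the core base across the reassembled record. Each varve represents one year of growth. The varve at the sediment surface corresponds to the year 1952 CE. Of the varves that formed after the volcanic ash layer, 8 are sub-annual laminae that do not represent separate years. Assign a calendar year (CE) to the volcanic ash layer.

Total varves = 792 + 1176 = 1968.
1968 − 507 = 1461 varves lie beyond the volcanic ash layer toward the sediment surface.
Excluding 8 false varves: 1461 − 8 = 1453.
Counting back 1453 years from 1952 CE places the volcanic ash layer in 1952 − 1453 = 499 CE.

499 CE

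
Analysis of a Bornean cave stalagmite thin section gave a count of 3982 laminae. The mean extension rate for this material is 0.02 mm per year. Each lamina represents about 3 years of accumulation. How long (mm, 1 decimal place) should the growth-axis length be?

238.9 mm

At 3 years per lamina, 3982 × 3 = 11946 years.
11946 years at 0.02 mm/year gives 0.02 × 11946 = 238.9 mm.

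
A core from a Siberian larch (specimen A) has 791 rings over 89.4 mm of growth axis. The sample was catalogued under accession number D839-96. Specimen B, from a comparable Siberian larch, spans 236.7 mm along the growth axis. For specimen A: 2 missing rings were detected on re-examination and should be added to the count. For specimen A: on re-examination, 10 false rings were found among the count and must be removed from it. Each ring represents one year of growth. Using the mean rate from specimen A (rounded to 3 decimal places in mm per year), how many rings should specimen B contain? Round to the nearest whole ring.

2076 rings

Specimen A: adjusted count: 791 − 10 + 2 = 783 rings.
A: Extension rate ≈ 89.4 / 783 = 0.114 mm/yr.
B spans 236.7 / 0.114 = 2076.32 years ≈ 2076 rings.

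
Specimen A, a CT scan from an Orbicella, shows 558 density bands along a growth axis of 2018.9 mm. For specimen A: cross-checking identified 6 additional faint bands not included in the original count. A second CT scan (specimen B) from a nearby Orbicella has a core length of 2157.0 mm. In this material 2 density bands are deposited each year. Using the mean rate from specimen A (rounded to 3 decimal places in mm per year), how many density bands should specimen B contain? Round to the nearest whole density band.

603 density bands

Specimen A: true density band count = 558 + 6 = 564.
Specimen A: 564 density bands at 2 per year is 564 / 2 = 282 years.
A: 2018.9 mm over 282 years gives 2018.9 / 282 ≈ 7.159 mm per year.
Specimen B: 2157.0 mm / 7.159 mm per year = 301.30 years; at 2 density bands per year that is 301.30 × 2 ≈ 603 density bands.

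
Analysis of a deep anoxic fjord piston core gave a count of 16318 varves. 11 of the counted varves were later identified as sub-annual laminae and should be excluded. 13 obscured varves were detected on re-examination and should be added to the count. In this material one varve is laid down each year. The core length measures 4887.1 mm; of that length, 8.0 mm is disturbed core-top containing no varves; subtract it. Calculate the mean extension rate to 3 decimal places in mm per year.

0.299 mm per year

After corrections the count is 16318 − 11 + 13 = 16320 varves.
Removing the 8.0 mm offcut leaves 4887.1 − 8.0 = 4879.1 mm.
Extension rate ≈ 4879.1 / 16320 = 0.299 mm per year.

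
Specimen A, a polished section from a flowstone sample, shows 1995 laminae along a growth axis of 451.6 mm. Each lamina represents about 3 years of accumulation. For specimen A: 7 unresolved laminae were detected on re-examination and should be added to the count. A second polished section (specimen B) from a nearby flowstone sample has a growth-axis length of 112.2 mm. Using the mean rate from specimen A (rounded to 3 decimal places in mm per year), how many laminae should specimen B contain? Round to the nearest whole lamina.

499 laminae

Specimen A: correcting the raw count gives 1995 + 7 = 2002 true laminae.
Specimen A: 2002 laminae at 3 years each span 2002 × 3 = 6006 years.
A: 451.6 mm over 6006 years gives 451.6 / 6006 ≈ 0.075 mm per year.
B spans 112.2 / 0.075 = 1496.00 years; at 3 years per lamina that is 1496.00 / 3 ≈ 499 laminae.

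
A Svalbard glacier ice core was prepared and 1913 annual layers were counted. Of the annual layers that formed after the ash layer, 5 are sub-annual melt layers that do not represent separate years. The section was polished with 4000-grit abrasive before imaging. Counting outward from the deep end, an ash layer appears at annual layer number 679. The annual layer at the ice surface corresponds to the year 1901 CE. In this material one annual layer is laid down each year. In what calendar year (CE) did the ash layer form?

The ash layer sits at annual layer 679 from the deep end, so 1913 − 679 = 1234 annual layers formed after it.
Excluding 5 false annual layers: 1234 − 5 = 1229.
The annual layer at the ice surface is 1901 CE, so the ash layer dates to 1901 − 1229 = 672 CE.

672 CE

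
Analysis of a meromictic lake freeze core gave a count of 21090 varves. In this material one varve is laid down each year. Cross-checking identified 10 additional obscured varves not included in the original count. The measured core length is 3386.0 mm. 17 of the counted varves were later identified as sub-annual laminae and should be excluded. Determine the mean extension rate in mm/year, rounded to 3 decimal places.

Correcting the raw count gives 21090 − 17 + 10 = 21083 true varves.
Mean rate = 3386.0 mm / 21083 years ≈ 0.161 mm/year.

0.161 mm/year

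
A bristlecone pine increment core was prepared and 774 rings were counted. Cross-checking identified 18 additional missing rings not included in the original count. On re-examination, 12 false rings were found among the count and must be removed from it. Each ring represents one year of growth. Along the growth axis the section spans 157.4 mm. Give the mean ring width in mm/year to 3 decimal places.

True ring count = 774 − 12 + 18 = 780.
Extension rate ≈ 157.4 / 780 = 0.202 mm/year.

0.202 mm/year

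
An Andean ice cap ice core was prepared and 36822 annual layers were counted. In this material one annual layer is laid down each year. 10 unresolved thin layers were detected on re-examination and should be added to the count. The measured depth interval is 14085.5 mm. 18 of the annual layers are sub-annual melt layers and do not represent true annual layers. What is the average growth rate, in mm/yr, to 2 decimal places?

0.38 mm/yr

Correcting the raw count gives 36822 − 18 + 10 = 36814 true annual layers.
Extension rate ≈ 14085.5 / 36814 = 0.38 mm/yr.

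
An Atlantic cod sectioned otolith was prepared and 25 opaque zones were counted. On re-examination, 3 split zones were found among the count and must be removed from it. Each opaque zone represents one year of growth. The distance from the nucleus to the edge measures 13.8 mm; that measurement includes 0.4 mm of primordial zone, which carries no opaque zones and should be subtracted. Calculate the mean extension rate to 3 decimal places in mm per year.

0.609 mm per year

Correcting the raw count gives 25 − 3 = 22 true opaque zones.
Net length = 13.8 − 0.4 = 13.4 mm.
Mean rate = 13.4 mm / 22 years ≈ 0.609 mm per year.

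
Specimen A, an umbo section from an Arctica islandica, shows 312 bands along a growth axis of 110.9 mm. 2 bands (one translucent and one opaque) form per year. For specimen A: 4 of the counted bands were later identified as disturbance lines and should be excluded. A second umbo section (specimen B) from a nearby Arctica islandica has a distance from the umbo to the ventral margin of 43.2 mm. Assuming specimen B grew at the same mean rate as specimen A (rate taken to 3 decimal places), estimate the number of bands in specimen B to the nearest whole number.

Specimen A: true band count = 312 − 4 = 308.
Specimen A: with 2 bands per year, 308 / 2 = 154 years.
A: 110.9 mm over 154 years gives 110.9 / 154 ≈ 0.720 mm/yr.
Specimen B: 43.2 mm / 0.720 mm per year = 60.00 years; at 2 bands per year that is 60.00 × 2 ≈ 120 bands.

120 bands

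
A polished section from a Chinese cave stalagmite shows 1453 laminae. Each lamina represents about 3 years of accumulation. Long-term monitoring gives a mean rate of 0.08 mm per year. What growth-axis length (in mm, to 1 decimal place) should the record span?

348.7 mm

Multiplying by 3 years per lamina: 1453 × 3 = 4359 years.
Length ≈ 0.08 × 4359 = 348.7 mm.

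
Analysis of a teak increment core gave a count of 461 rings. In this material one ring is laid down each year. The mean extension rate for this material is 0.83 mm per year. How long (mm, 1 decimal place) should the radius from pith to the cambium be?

461 years of growth are recorded.
461 years at 0.83 mm/year gives 0.83 × 461 = 382.6 mm.

382.6 mm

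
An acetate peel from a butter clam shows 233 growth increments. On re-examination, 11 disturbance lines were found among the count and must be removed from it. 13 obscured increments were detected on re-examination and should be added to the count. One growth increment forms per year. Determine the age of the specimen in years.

235 yr

Correcting the raw count gives 233 − 11 + 13 = 235 true growth increments.
At one growth increment per year, that is 235 years.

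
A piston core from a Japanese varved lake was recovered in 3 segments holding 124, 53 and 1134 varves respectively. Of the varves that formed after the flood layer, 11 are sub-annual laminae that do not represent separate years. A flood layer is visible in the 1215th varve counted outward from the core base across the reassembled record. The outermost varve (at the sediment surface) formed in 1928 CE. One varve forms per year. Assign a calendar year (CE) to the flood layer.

1843 CE

Total varves = 124 + 53 + 1134 = 1311.
1311 − 1215 = 96 varves lie beyond the flood layer toward the sediment surface.
Removing the 11 false varves leaves 96 − 11 = 85 true varves beyond the flood layer.
Counting back 85 years from 1928 CE places the flood layer in 1928 − 85 = 1843 CE.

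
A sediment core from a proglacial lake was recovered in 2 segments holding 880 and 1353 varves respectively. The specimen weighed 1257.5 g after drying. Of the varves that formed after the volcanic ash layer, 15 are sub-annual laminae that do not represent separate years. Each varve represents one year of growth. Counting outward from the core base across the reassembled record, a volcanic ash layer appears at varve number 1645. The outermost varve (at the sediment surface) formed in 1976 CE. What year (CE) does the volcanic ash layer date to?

Total varves = 880 + 1353 = 2233.
2233 − 1645 = 588 varves lie beyond the volcanic ash layer toward the sediment surface.
588 − 15 false = 573 true varves after the volcanic ash layer.
Counting back 573 years from 1976 CE places the volcanic ash layer in 1976 − 573 = 1403 CE.

1403 CE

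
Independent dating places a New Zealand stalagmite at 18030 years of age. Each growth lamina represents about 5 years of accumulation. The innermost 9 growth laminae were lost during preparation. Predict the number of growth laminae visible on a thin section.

Expected growth laminae: 18030 / 5 = 3606.
3606 − 9 missed = 3597 growth laminae expected in the prepared section.

3597 growth laminae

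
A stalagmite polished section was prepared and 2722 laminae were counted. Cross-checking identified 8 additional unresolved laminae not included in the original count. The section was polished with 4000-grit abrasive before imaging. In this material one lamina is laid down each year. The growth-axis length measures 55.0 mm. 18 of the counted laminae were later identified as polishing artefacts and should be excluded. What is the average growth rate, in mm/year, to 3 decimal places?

True lamina count = 2722 − 18 + 8 = 2712.
Extension rate ≈ 55.0 / 2712 = 0.020 mm/year.

0.020 mm/year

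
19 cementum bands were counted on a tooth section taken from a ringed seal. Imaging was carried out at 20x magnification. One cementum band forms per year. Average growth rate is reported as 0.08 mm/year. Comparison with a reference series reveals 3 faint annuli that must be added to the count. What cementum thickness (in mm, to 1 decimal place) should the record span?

1.8 mm

Adjusted count: 19 + 3 = 22 cementum bands.
Predicted length = 0.08 mm/year × 22 years = 1.8 mm.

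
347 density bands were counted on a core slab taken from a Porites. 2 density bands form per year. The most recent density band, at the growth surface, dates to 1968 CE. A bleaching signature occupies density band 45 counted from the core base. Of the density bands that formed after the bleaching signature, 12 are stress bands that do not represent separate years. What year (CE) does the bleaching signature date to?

1823 CE

Between density band 45 and the growth surface there are 347 − 45 = 302 density bands.
Excluding 12 false density bands: 302 − 12 = 290.
Dividing by 2 density bands per year: 290 / 2 = 145 years.
Counting back 145 years from 1968 CE places the bleaching signature in 1968 − 145 = 1823 CE.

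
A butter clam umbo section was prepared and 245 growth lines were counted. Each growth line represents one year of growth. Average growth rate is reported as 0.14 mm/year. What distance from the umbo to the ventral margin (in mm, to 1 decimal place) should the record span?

The record spans 245 years at 0.14 mm per year.
Predicted length = 0.14 mm/year × 245 years = 34.3 mm.

34.3 mm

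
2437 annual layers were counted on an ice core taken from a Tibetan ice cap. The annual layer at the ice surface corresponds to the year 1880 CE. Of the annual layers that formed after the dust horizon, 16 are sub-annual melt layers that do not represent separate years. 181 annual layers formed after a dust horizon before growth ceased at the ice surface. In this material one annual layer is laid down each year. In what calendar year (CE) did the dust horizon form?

1715 CE

181 annual layers post-date the dust horizon.
Excluding 16 false annual layers: 181 − 16 = 165.
Counting back 165 years from 1880 CE places the dust horizon in 1880 − 165 = 1715 CE.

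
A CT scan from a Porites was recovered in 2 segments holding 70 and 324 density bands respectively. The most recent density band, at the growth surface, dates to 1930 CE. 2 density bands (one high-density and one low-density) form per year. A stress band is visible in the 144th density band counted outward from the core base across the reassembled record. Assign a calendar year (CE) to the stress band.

Total density bands = 70 + 324 = 394.
394 − 144 = 250 density bands lie beyond the stress band toward the growth surface.
Dividing by 2 density bands per year: 250 / 2 = 125 years.
Counting back 125 years from 1930 CE places the stress band in 1930 − 125 = 1805 CE.

1805 CE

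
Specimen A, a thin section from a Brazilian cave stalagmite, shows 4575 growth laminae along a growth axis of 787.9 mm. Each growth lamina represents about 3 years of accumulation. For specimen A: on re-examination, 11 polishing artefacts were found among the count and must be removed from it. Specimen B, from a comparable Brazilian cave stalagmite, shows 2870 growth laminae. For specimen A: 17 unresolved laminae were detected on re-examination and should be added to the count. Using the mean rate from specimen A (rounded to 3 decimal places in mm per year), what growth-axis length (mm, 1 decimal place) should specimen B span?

490.8 mm

Specimen A: true growth lamina count = 4575 − 11 + 17 = 4581.
Specimen A: multiplying by 3 years per growth lamina: 4581 × 3 = 13743 years.
A: 787.9 mm over 13743 years gives 787.9 / 13743 ≈ 0.057 mm/year.
Specimen B: 2870 growth laminae at 3 years each span 2870 × 3 = 8610 years. Length of B = 0.057 × 8610 = 490.8 mm.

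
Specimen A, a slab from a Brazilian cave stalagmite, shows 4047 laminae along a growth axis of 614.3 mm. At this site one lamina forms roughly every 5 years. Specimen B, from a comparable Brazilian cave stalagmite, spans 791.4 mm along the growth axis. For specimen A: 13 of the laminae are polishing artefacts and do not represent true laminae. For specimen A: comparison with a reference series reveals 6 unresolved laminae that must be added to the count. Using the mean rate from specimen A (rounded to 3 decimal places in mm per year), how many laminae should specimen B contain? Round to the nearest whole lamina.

5276 laminae

Specimen A: adjusted count: 4047 − 13 + 6 = 4040 laminae.
Specimen A: 4040 laminae at 5 years each span 4040 × 5 = 20200 years.
A: Extension rate ≈ 614.3 / 20200 = 0.030 mm per year.
For B, 791.4 / 0.030 = 26380.00 years; at 5 years per lamina that is 26380.00 / 5 ≈ 5276 laminae.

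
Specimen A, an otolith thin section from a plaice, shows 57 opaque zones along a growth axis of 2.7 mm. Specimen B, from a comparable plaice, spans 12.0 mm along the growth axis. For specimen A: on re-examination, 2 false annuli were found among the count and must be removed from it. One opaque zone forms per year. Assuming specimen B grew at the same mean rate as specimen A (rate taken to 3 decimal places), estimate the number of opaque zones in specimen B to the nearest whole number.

245 opaque zones

Specimen A: adjusted count: 57 − 2 = 55 opaque zones.
A: Mean rate = 2.7 mm / 55 years ≈ 0.049 mm/yr.
For B, 12.0 / 0.049 = 244.90 years ≈ 245 opaque zones.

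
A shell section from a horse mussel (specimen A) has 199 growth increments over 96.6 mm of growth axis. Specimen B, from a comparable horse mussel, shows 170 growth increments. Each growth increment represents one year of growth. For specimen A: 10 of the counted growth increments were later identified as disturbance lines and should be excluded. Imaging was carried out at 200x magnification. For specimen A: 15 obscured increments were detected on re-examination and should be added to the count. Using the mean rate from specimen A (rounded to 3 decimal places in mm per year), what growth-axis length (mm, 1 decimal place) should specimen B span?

80.6 mm

Specimen A: after corrections the count is 199 − 10 + 15 = 204 growth increments.
A: Mean rate = 96.6 mm / 204 years ≈ 0.474 mm/year.
For B, 0.474 mm/year × 170 years = 80.6 mm.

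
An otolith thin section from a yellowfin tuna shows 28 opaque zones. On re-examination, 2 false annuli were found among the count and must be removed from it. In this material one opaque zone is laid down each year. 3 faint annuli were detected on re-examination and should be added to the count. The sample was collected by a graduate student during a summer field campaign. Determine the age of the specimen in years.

29 years

After corrections the count is 28 − 2 + 3 = 29 opaque zones.
One opaque zone per year makes the duration 29 years.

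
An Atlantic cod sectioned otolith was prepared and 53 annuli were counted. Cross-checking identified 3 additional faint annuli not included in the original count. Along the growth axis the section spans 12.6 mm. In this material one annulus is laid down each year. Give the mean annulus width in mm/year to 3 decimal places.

0.225 mm/year

True annulus count = 53 + 3 = 56.
Mean rate = 12.6 mm / 56 years ≈ 0.225 mm/year.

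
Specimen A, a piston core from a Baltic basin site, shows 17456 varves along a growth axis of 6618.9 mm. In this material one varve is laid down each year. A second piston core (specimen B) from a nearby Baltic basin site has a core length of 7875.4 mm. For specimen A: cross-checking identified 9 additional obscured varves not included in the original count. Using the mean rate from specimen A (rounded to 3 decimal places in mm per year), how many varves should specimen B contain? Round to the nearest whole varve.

20779 varves

Specimen A: after corrections the count is 17456 + 9 = 17465 varves.
A: Extension rate ≈ 6618.9 / 17465 = 0.379 mm/year.
Specimen B: 7875.4 mm / 0.379 mm per year = 20779.42 years ≈ 20779 varves.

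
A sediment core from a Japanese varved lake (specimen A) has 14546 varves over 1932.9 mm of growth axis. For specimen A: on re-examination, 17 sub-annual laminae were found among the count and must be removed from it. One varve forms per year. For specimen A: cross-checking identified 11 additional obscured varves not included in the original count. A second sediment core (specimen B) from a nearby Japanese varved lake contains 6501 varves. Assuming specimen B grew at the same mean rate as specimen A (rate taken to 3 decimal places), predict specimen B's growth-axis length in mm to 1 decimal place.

864.6 mm

Specimen A: correcting the raw count gives 14546 − 17 + 11 = 14540 true varves.
A: 1932.9 mm over 14540 years gives 1932.9 / 14540 ≈ 0.133 mm/year.
For B, 0.133 mm/year × 6501 years = 864.6 mm.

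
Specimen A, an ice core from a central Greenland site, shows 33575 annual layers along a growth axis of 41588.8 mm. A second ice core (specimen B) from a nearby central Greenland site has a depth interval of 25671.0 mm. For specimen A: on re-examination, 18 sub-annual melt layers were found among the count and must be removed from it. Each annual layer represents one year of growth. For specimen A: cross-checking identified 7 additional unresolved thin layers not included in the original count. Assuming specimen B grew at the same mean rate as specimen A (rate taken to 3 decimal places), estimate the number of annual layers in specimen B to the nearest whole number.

Specimen A: after corrections the count is 33575 − 18 + 7 = 33564 annual layers.
A: Extension rate ≈ 41588.8 / 33564 = 1.239 mm/yr.
For B, 25671.0 / 1.239 = 20719.13 years ≈ 20719 annual layers.

20719 annual layers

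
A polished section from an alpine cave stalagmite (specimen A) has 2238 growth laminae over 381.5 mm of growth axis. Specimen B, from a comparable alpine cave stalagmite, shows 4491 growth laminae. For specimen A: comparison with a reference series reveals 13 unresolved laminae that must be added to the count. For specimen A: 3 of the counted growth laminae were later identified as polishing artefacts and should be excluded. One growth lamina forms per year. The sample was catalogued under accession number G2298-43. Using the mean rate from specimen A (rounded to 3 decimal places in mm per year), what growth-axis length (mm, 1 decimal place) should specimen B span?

Specimen A: correcting the raw count gives 2238 − 3 + 13 = 2248 true growth laminae.
A: Mean rate = 381.5 mm / 2248 years ≈ 0.170 mm per year.
For B, 0.170 mm/year × 4491 years = 763.5 mm.

763.5 mm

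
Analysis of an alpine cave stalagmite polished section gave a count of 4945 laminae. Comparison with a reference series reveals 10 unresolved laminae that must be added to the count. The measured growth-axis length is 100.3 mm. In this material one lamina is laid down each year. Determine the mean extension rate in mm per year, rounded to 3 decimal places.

0.020 mm per year

True lamina count = 4945 + 10 = 4955.
100.3 mm over 4955 years gives 100.3 / 4955 ≈ 0.020 mm per year.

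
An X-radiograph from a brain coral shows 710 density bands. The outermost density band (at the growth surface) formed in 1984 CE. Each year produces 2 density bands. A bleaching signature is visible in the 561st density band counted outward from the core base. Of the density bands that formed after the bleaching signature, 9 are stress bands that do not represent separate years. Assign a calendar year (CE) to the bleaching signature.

The bleaching signature sits at density band 561 from the core base, so 710 − 561 = 149 density bands formed after it.
149 − 9 false = 140 true density bands after the bleaching signature.
With 2 density bands per year, 140 / 2 = 70 years.
The density band at the growth surface is 1984 CE, so the bleaching signature dates to 1984 − 70 = 1914 CE.

1914 CE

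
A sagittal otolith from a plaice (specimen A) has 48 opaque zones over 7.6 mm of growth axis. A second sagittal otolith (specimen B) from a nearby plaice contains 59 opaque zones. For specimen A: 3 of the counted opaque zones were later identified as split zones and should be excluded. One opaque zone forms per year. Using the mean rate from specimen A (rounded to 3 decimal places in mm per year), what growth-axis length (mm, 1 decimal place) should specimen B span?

10.0 mm

Specimen A: adjusted count: 48 − 3 = 45 opaque zones.
A: 7.6 mm over 45 years gives 7.6 / 45 ≈ 0.169 mm/yr.
For B, 0.169 mm/year × 59 years = 10.0 mm.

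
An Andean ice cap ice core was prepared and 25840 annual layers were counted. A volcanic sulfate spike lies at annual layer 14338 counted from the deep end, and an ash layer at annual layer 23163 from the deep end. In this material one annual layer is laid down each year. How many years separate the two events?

23163 − 14338 = 8825 annual layers lie between the two events.
At one annual layer per year, 8825 years elapsed between them.

8825 years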